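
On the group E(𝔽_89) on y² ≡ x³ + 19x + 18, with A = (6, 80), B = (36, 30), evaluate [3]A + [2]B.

(65, 44)

First 3A:
Repeated addition: build up to 3A.
2A: tangent at (6, 80): λ = (3·6² + 19)/(2·80) ≡ 38/71. 71⁻¹ ≡ 84 (mod 89), so λ ≡ 38·84 ≡ 77.
  x = λ² - 6 - 6 = 5929 - 12 ≡ 43; y = λ·(6 - 43) - 80 ≡ 8. → (43, 8)
3A: (43, 8) + (6, 80). λ = (80 - 8)/(6 - 43) ≡ 72/52 mod 89. 52⁻¹ ≡ 12 (mod 89), so λ ≡ 63.
  x = λ² - 43 - 6 = 3969 - 49 ≡ 4; y = λ·(43 - 4) - 8 ≡ 46. → (4, 46)
3A = (4, 46).
Next 2B:
Repeated addition: build up to 2B.
2B: tangent at (36, 30): λ = (3·36² + 19)/(2·30) ≡ 80/60. 60⁻¹ ≡ 46 (mod 89), so λ ≡ 80·46 ≡ 31.
  x = λ² - 36 - 36 = 961 - 72 ≡ 88; y = λ·(36 - 88) - 30 ≡ 49. → (88, 49)
2B = (88, 49).
Finally 3A + 2B:
(4, 46) + (88, 49). λ = (49 - 46)/(88 - 4) ≡ 3/84 mod 89. 84⁻¹ ≡ 71 (mod 89), so λ ≡ 35.
  x = λ² - 4 - 88 = 1225 - 92 ≡ 65; y = λ·(4 - 65) - 46 ≡ 44. → (65, 44)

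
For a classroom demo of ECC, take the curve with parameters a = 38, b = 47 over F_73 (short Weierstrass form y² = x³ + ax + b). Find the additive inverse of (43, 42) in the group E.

-(43, 42) = (43, -42 mod 73) = (43, 31).

(43, 31)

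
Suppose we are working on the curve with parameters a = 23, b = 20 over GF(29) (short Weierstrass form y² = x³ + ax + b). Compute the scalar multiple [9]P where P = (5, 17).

Repeated addition: build up to 9P.
2P: tangent at (5, 17): λ = (3·5² + 23)/(2·17) ≡ 11/5. 5⁻¹ ≡ 6 (mod 29), so λ ≡ 11·6 ≡ 8.
  x = λ² - 5 - 5 = 64 - 10 ≡ 25; y = λ·(5 - 25) - 17 ≡ 26. → (25, 26)
3P: (25, 26) + (5, 17). λ = (17 - 26)/(5 - 25) ≡ 20/9 mod 29. 9⁻¹ ≡ 13 (mod 29) since 9·13 = 117 ≡ 1, so λ ≡ 28.
  x = λ² - 25 - 5 = 784 - 30 ≡ 0; y = λ·(25 - 0) - 26 ≡ 7. → (0, 7)
4P: (0, 7) + (5, 17). λ = (17 - 7)/(5 - 0) ≡ 10/5 mod 29. 5⁻¹ ≡ 6 (mod 29), so λ ≡ 2.
  x = λ² - 0 - 5 = 4 - 5 ≡ 28; y = λ·(0 - 28) - 7 ≡ 24. → (28, 24)
5P: (28, 24) + (5, 17). λ = (17 - 24)/(5 - 28) ≡ 22/6 mod 29. 6⁻¹ ≡ 5 (mod 29), so λ ≡ 23.
  x = λ² - 28 - 5 = 529 - 33 ≡ 3; y = λ·(28 - 3) - 24 ≡ 0. → (3, 0)
6P: (3, 0) + (5, 17). λ = (17 - 0)/(5 - 3) ≡ 17/2 mod 29. 2⁻¹ ≡ 15 (mod 29), so λ ≡ 23.
  x = λ² - 3 - 5 = 529 - 8 ≡ 28; y = λ·(3 - 28) - 0 ≡ 5. → (28, 5)
7P: (28, 5) + (5, 17). λ = (17 - 5)/(5 - 28) ≡ 12/6 mod 29. 6⁻¹ ≡ 5 (mod 29), so λ ≡ 2.
  x = λ² - 28 - 5 = 4 - 33 ≡ 0; y = λ·(28 - 0) - 5 ≡ 22. → (0, 22)
8P: (0, 22) + (5, 17). λ = (17 - 22)/(5 - 0) ≡ 24/5 mod 29. 5⁻¹ ≡ 6 (mod 29), so λ ≡ 28.
  x = λ² - 0 - 5 = 784 - 5 ≡ 25; y = λ·(0 - 25) - 22 ≡ 3. → (25, 3)
9P: (25, 3) + (5, 17). λ = (17 - 3)/(5 - 25) ≡ 14/9 mod 29. 9⁻¹ ≡ 13 (mod 29), so λ ≡ 8.
  x = λ² - 25 - 5 = 64 - 30 ≡ 5; y = λ·(25 - 5) - 3 ≡ 12. → (5, 12)

(5, 12)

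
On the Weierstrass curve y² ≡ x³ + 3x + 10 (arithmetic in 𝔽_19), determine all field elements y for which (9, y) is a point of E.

5, 14

x³ + 3x + 10 = 766 ≡ 6 (mod 19).
Square roots of 6 mod 19: 5 and 14 (since 5² = 25 ≡ 6).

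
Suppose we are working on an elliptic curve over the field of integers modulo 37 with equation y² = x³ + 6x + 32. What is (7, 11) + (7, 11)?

(19, 30)

tangent at (7, 11): λ = (3·7² + 6)/(2·11) ≡ 5/22. 22⁻¹ ≡ 32 (mod 37), so λ ≡ 5·32 ≡ 12.
  x = λ² - 7 - 7 = 144 - 14 ≡ 19; y = λ·(7 - 19) - 11 ≡ 30. → (19, 30)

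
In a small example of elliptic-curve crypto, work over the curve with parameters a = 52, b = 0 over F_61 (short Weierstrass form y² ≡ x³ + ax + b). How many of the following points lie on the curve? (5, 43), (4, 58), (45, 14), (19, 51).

3

(5, 43): 43² ≡ 19, rhs ≡ 19 → on.
(4, 58): 58² ≡ 9, rhs ≡ 28 → off.
(45, 14): 14² ≡ 13, rhs ≡ 13 → on.
(19, 51): 51² ≡ 39, rhs ≡ 39 → on.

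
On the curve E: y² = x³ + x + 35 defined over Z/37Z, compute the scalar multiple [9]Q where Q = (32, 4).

Repeated addition: build up to 9Q.
2Q: tangent at (32, 4): λ = (3·32² + 1)/(2·4) ≡ 2/8. 8⁻¹ ≡ 14 (mod 37), so λ ≡ 2·14 ≡ 28.
  x = λ² - 32 - 32 = 784 - 64 ≡ 17; y = λ·(32 - 17) - 4 ≡ 9. → (17, 9)
3Q: (17, 9) + (32, 4). λ = (4 - 9)/(32 - 17) ≡ 32/15 mod 37. 15⁻¹ ≡ 5 (mod 37), so λ ≡ 12.
  x = λ² - 17 - 32 = 144 - 49 ≡ 21; y = λ·(17 - 21) - 9 ≡ 17. → (21, 17)
4Q: (21, 17) + (32, 4). λ = (4 - 17)/(32 - 21) ≡ 24/11 mod 37. 11⁻¹ ≡ 27 (mod 37), so λ ≡ 19.
  x = λ² - 21 - 32 = 361 - 53 ≡ 12; y = λ·(21 - 12) - 17 ≡ 6. → (12, 6)
5Q: (12, 6) + (32, 4). λ = (4 - 6)/(32 - 12) ≡ 35/20 mod 37. 20⁻¹ ≡ 13 (mod 37), so λ ≡ 11.
  x = λ² - 12 - 32 = 121 - 44 ≡ 3; y = λ·(12 - 3) - 6 ≡ 19. → (3, 19)
6Q: (3, 19) + (32, 4). λ = (4 - 19)/(32 - 3) ≡ 22/29 mod 37. 29⁻¹ ≡ 23 (mod 37), so λ ≡ 25.
  x = λ² - 3 - 32 = 625 - 35 ≡ 35; y = λ·(3 - 35) - 19 ≡ 32. → (35, 32)
7Q: (35, 32) + (32, 4). λ = (4 - 32)/(32 - 35) ≡ 9/34 mod 37. 34⁻¹ ≡ 12 (mod 37), so λ ≡ 34.
  x = λ² - 35 - 32 = 1156 - 67 ≡ 16; y = λ·(35 - 16) - 32 ≡ 22. → (16, 22)
8Q: (16, 22) + (32, 4). λ = (4 - 22)/(32 - 16) ≡ 19/16 mod 37. 16⁻¹ ≡ 7 (mod 37), so λ ≡ 22.
  x = λ² - 16 - 32 = 484 - 48 ≡ 29; y = λ·(16 - 29) - 22 ≡ 25. → (29, 25)
9Q: (29, 25) + (32, 4). λ = (4 - 25)/(32 - 29) ≡ 16/3 mod 37. 3⁻¹ ≡ 25 (mod 37), so λ ≡ 30.
  x = λ² - 29 - 32 = 900 - 61 ≡ 25; y = λ·(29 - 25) - 25 ≡ 21. → (25, 21)

(25, 21)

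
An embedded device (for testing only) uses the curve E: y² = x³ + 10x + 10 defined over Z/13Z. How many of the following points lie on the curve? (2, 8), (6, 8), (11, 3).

(2, 8): 8² ≡ 12, rhs ≡ 12 → on.
(6, 8): 8² ≡ 12, rhs ≡ 0 → off.
(11, 3): 3² ≡ 9, rhs ≡ 8 → off.

1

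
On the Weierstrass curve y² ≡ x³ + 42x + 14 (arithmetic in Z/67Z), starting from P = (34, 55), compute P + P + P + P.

Double-and-add on 4 = (100)₂. Start with P = (34, 55) for the leading 1-bit.
double: tangent at (34, 55): λ = (3·34² + 42)/(2·55) ≡ 26/43. 43⁻¹ ≡ 53 (mod 67), so λ ≡ 26·53 ≡ 38.
  x = λ² - 34 - 34 = 1444 - 68 ≡ 36; y = λ·(34 - 36) - 55 ≡ 3. → (36, 3)
double: tangent at (36, 3): λ = (3·36² + 42)/(2·3) ≡ 44/6. 6⁻¹ ≡ 56 (mod 67), so λ ≡ 44·56 ≡ 52.
  x = λ² - 36 - 36 = 2704 - 72 ≡ 19; y = λ·(36 - 19) - 3 ≡ 10. → (19, 10)

(19, 10)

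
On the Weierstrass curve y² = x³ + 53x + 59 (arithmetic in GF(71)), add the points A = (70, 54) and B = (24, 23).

(25, 18)

(70, 54) + (24, 23). λ = (23 - 54)/(24 - 70) ≡ 40/25 mod 71. 25⁻¹ ≡ 54 (mod 71) since 25·54 = 1350 ≡ 1, so λ ≡ 30.
  x = λ² - 70 - 24 = 900 - 94 ≡ 25; y = λ·(70 - 25) - 54 ≡ 18. → (25, 18)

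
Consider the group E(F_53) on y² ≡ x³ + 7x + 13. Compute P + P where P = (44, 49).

tangent at (44, 49): λ = (3·44² + 7)/(2·49) ≡ 38/45. 45⁻¹ ≡ 33 (mod 53), so λ ≡ 38·33 ≡ 35.
  x = λ² - 44 - 44 = 1225 - 88 ≡ 24; y = λ·(44 - 24) - 49 ≡ 15. → (24, 15)

(24, 15)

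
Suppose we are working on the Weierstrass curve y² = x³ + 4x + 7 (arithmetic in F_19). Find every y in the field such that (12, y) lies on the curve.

4, 15

x³ + 4x + 7 = 1783 ≡ 16 (mod 19).
Square roots of 16 mod 19: 4 and 15 (since 4² = 16 ≡ 16).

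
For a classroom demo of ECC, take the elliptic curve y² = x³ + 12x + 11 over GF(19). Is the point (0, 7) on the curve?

y² = 7² ≡ 11; x³ + 12x + 11 = 11 ≡ 11 (mod 19). 11 = 11.

yes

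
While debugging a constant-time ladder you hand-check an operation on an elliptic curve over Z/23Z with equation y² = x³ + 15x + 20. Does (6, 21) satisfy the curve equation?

y² = 21² ≡ 4; x³ + 15x + 20 = 326 ≡ 4 (mod 23). 4 = 4.

yes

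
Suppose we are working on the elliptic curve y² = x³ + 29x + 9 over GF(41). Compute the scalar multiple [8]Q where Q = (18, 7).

(5, 19)

Repeated addition: build up to 8Q.
2Q: tangent at (18, 7): λ = (3·18² + 29)/(2·7) ≡ 17/14. 14⁻¹ ≡ 3 (mod 41), so λ ≡ 17·3 ≡ 10.
  x = λ² - 18 - 18 = 100 - 36 ≡ 23; y = λ·(18 - 23) - 7 ≡ 25. → (23, 25)
3Q: (23, 25) + (18, 7). λ = (7 - 25)/(18 - 23) ≡ 23/36 mod 41. 36⁻¹ ≡ 8 (mod 41), so λ ≡ 20.
  x = λ² - 23 - 18 = 400 - 41 ≡ 31; y = λ·(23 - 31) - 25 ≡ 20. → (31, 20)
4Q: (31, 20) + (18, 7). λ = (7 - 20)/(18 - 31) ≡ 28/28 mod 41. 28⁻¹ ≡ 22 (mod 41), so λ ≡ 1.
  x = λ² - 31 - 18 = 1 - 49 ≡ 34; y = λ·(31 - 34) - 20 ≡ 18. → (34, 18)
5Q: (34, 18) + (18, 7). λ = (7 - 18)/(18 - 34) ≡ 30/25 mod 41. 25⁻¹ ≡ 23 (mod 41) since 25·23 = 575 ≡ 1, so λ ≡ 34.
  x = λ² - 34 - 18 = 1156 - 52 ≡ 38; y = λ·(34 - 38) - 18 ≡ 10. → (38, 10)
6Q: (38, 10) + (18, 7). λ = (7 - 10)/(18 - 38) ≡ 38/21 mod 41. 21⁻¹ ≡ 2 (mod 41), so λ ≡ 35.
  x = λ² - 38 - 18 = 1225 - 56 ≡ 21; y = λ·(38 - 21) - 10 ≡ 11. → (21, 11)
7Q: (21, 11) + (18, 7). λ = (7 - 11)/(18 - 21) ≡ 37/38 mod 41. 38⁻¹ ≡ 27 (mod 41), so λ ≡ 15.
  x = λ² - 21 - 18 = 225 - 39 ≡ 22; y = λ·(21 - 22) - 11 ≡ 15. → (22, 15)
8Q: (22, 15) + (18, 7). λ = (7 - 15)/(18 - 22) ≡ 33/37 mod 41. 37⁻¹ ≡ 10 (mod 41), so λ ≡ 2.
  x = λ² - 22 - 18 = 4 - 40 ≡ 5; y = λ·(22 - 5) - 15 ≡ 19. → (5, 19)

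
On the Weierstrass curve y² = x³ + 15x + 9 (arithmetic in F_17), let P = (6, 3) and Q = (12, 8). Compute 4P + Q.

First 4P:
Repeated addition: build up to 4P.
2P: tangent at (6, 3): λ = (3·6² + 15)/(2·3) ≡ 4/6. 6⁻¹ ≡ 3 (mod 17), so λ ≡ 4·3 ≡ 12.
  x = λ² - 6 - 6 = 144 - 12 ≡ 13; y = λ·(6 - 13) - 3 ≡ 15. → (13, 15)
3P: (13, 15) + (6, 3). λ = (3 - 15)/(6 - 13) ≡ 5/10 mod 17. 10⁻¹ ≡ 12 (mod 17) since 10·12 = 120 ≡ 1, so λ ≡ 9.
  x = λ² - 13 - 6 = 81 - 19 ≡ 11; y = λ·(13 - 11) - 15 ≡ 3. → (11, 3)
4P: (11, 3) + (6, 3). λ = (3 - 3)/(6 - 11) ≡ 0/12 mod 17. 12⁻¹ ≡ 10 (mod 17), so λ ≡ 0.
  x = λ² - 11 - 6 = 0 - 17 ≡ 0; y = λ·(11 - 0) - 3 ≡ 14. → (0, 14)
4P = (0, 14).
Finally 4P + Q:
(0, 14) + (12, 8). λ = (8 - 14)/(12 - 0) ≡ 11/12 mod 17. 12⁻¹ ≡ 10 (mod 17) since 12·10 = 120 ≡ 1, so λ ≡ 8.
  x = λ² - 0 - 12 = 64 - 12 ≡ 1; y = λ·(0 - 1) - 14 ≡ 12. → (1, 12)

(1, 12)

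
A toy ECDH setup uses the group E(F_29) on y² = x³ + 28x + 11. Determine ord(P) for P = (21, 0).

2

2P: (21, 0) + (21, 0): same x and y₁ ≡ -y₂, so the sum is O.
2P = O, so the order is 2.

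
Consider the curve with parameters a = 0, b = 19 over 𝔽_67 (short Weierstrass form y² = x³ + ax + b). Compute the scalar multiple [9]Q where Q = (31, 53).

Double-and-add on 9 = (1001)₂. Start with Q = (31, 53) for the leading 1-bit.
double: tangent at (31, 53): λ = (3·31² + 0)/(2·53) ≡ 2/39. 39⁻¹ ≡ 55 (mod 67), so λ ≡ 2·55 ≡ 43.
  x = λ² - 31 - 31 = 1849 - 62 ≡ 45; y = λ·(31 - 45) - 53 ≡ 15. → (45, 15)
double: tangent at (45, 15): λ = (3·45² + 0)/(2·15) ≡ 45/30. 30⁻¹ ≡ 38 (mod 67) since 30·38 = 1140 ≡ 1, so λ ≡ 45·38 ≡ 35.
  x = λ² - 45 - 45 = 1225 - 90 ≡ 63; y = λ·(45 - 63) - 15 ≡ 25. → (63, 25)
double: tangent at (63, 25): λ = (3·63² + 0)/(2·25) ≡ 48/50. 50⁻¹ ≡ 63 (mod 67), so λ ≡ 48·63 ≡ 9.
  x = λ² - 63 - 63 = 81 - 126 ≡ 22; y = λ·(63 - 22) - 25 ≡ 9. → (22, 9)
add Q: (22, 9) + (31, 53). λ = (53 - 9)/(31 - 22) ≡ 44/9 mod 67. 9⁻¹ ≡ 15 (mod 67), so λ ≡ 57.
  x = λ² - 22 - 31 = 3249 - 53 ≡ 47; y = λ·(22 - 47) - 9 ≡ 40. → (47, 40)

(47, 40)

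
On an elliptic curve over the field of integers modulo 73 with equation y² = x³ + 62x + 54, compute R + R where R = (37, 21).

(53, 42)

tangent at (37, 21): λ = (3·37² + 62)/(2·21) ≡ 8/42. 42⁻¹ ≡ 40 (mod 73), so λ ≡ 8·40 ≡ 28.
  x = λ² - 37 - 37 = 784 - 74 ≡ 53; y = λ·(37 - 53) - 21 ≡ 42. → (53, 42)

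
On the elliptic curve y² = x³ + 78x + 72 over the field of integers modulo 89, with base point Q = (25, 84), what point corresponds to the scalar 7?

Repeated addition: build up to 7Q.
2Q: tangent at (25, 84): λ = (3·25² + 78)/(2·84) ≡ 84/79. 79⁻¹ ≡ 80 (mod 89) since 79·80 = 6320 ≡ 1, so λ ≡ 84·80 ≡ 45.
  x = λ² - 25 - 25 = 2025 - 50 ≡ 17; y = λ·(25 - 17) - 84 ≡ 9. → (17, 9)
3Q: (17, 9) + (25, 84). λ = (84 - 9)/(25 - 17) ≡ 75/8 mod 89. 8⁻¹ ≡ 78 (mod 89) since 8·78 = 624 ≡ 1, so λ ≡ 65.
  x = λ² - 17 - 25 = 4225 - 42 ≡ 0; y = λ·(17 - 0) - 9 ≡ 28. → (0, 28)
4Q: (0, 28) + (25, 84). λ = (84 - 28)/(25 - 0) ≡ 56/25 mod 89. 25⁻¹ ≡ 57 (mod 89) since 25·57 = 1425 ≡ 1, so λ ≡ 77.
  x = λ² - 0 - 25 = 5929 - 25 ≡ 30; y = λ·(0 - 30) - 28 ≡ 65. → (30, 65)
5Q: (30, 65) + (25, 84). λ = (84 - 65)/(25 - 30) ≡ 19/84 mod 89. 84⁻¹ ≡ 71 (mod 89) since 84·71 = 5964 ≡ 1, so λ ≡ 14.
  x = λ² - 30 - 25 = 196 - 55 ≡ 52; y = λ·(30 - 52) - 65 ≡ 72. → (52, 72)
6Q: (52, 72) + (25, 84). λ = (84 - 72)/(25 - 52) ≡ 12/62 mod 89. 62⁻¹ ≡ 56 (mod 89), so λ ≡ 49.
  x = λ² - 52 - 25 = 2401 - 77 ≡ 10; y = λ·(52 - 10) - 72 ≡ 28. → (10, 28)
7Q: (10, 28) + (25, 84). λ = (84 - 28)/(25 - 10) ≡ 56/15 mod 89. 15⁻¹ ≡ 6 (mod 89), so λ ≡ 69.
  x = λ² - 10 - 25 = 4761 - 35 ≡ 9; y = λ·(10 - 9) - 28 ≡ 41. → (9, 41)

(9, 41)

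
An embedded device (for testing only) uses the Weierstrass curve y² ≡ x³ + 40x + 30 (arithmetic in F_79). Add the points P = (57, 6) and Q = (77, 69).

(12, 37)

(57, 6) + (77, 69). λ = (69 - 6)/(77 - 57) ≡ 63/20 mod 79. 20⁻¹ ≡ 4 (mod 79), so λ ≡ 15.
  x = λ² - 57 - 77 = 225 - 134 ≡ 12; y = λ·(57 - 12) - 6 ≡ 37. → (12, 37)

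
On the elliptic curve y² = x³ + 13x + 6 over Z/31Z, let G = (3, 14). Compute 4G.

(3, 14)

Repeated addition: build up to 4G.
2G: tangent at (3, 14): λ = (3·3² + 13)/(2·14) ≡ 9/28. 28⁻¹ ≡ 10 (mod 31), so λ ≡ 9·10 ≡ 28.
  x = λ² - 3 - 3 = 784 - 6 ≡ 3; y = λ·(3 - 3) - 14 ≡ 17. → (3, 17)
3G: (3, 17) + (3, 14): same x and y₁ ≡ -y₂, so the sum is 𝒪.
4G: 𝒪 + (3, 14) = (3, 14) (identity).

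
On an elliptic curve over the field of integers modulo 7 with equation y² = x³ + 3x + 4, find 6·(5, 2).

(0, 2)

Write G = (5, 2).
Repeated addition: build up to 6G.
2G: tangent at (5, 2): λ = (3·5² + 3)/(2·2) ≡ 1/4. 4⁻¹ ≡ 2 (mod 7) since 4·2 = 8 ≡ 1, so λ ≡ 1·2 ≡ 2.
  x = λ² - 5 - 5 = 4 - 10 ≡ 1; y = λ·(5 - 1) - 2 ≡ 6. → (1, 6)
3G: (1, 6) + (5, 2). λ = (2 - 6)/(5 - 1) ≡ 3/4 mod 7. 4⁻¹ ≡ 2 (mod 7) since 4·2 = 8 ≡ 1, so λ ≡ 6.
  x = λ² - 1 - 5 = 36 - 6 ≡ 2; y = λ·(1 - 2) - 6 ≡ 2. → (2, 2)
4G: (2, 2) + (5, 2). λ = (2 - 2)/(5 - 2) ≡ 0/3 mod 7. 3⁻¹ ≡ 5 (mod 7), so λ ≡ 0.
  x = λ² - 2 - 5 = 0 - 7 ≡ 0; y = λ·(2 - 0) - 2 ≡ 5. → (0, 5)
5G: (0, 5) + (5, 2). λ = (2 - 5)/(5 - 0) ≡ 4/5 mod 7. 5⁻¹ ≡ 3 (mod 7), so λ ≡ 5.
  x = λ² - 0 - 5 = 25 - 5 ≡ 6; y = λ·(0 - 6) - 5 ≡ 0. → (6, 0)
6G: (6, 0) + (5, 2). λ = (2 - 0)/(5 - 6) ≡ 2/6 mod 7. 6⁻¹ ≡ 6 (mod 7), so λ ≡ 5.
  x = λ² - 6 - 5 = 25 - 11 ≡ 0; y = λ·(6 - 0) - 0 ≡ 2. → (0, 2)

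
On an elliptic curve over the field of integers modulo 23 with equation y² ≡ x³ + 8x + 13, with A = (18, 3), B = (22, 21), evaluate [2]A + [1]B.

First 2A:
Repeated addition: build up to 2A.
2A: tangent at (18, 3): λ = (3·18² + 8)/(2·3) ≡ 14/6. 6⁻¹ ≡ 4 (mod 23), so λ ≡ 14·4 ≡ 10.
  x = λ² - 18 - 18 = 100 - 36 ≡ 18; y = λ·(18 - 18) - 3 ≡ 20. → (18, 20)
2A = (18, 20).
Finally 2A + B:
(18, 20) + (22, 21). λ = (21 - 20)/(22 - 18) ≡ 1/4 mod 23. 4⁻¹ ≡ 6 (mod 23) since 4·6 = 24 ≡ 1, so λ ≡ 6.
  x = λ² - 18 - 22 = 36 - 40 ≡ 19; y = λ·(18 - 19) - 20 ≡ 20. → (19, 20)

(19, 20)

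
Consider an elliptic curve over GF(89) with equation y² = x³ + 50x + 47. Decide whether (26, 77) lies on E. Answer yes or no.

y² = 77² ≡ 55; x³ + 50x + 47 = 18923 ≡ 55 (mod 89). 55 = 55.

yes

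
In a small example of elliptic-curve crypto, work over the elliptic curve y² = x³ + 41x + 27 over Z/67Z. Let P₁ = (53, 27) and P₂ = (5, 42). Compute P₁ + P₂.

(46, 42)

(53, 27) + (5, 42). λ = (42 - 27)/(5 - 53) ≡ 15/19 mod 67. 19⁻¹ ≡ 60 (mod 67) since 19·60 = 1140 ≡ 1, so λ ≡ 29.
  x = λ² - 53 - 5 = 841 - 58 ≡ 46; y = λ·(53 - 46) - 27 ≡ 42. → (46, 42)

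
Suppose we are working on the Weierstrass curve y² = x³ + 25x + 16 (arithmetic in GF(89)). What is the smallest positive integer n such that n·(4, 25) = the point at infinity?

6

2P: tangent at (4, 25): λ = (3·4² + 25)/(2·25) ≡ 73/50. 50⁻¹ ≡ 73 (mod 89) since 50·73 = 3650 ≡ 1, so λ ≡ 73·73 ≡ 78.
  x = λ² - 4 - 4 = 6084 - 8 ≡ 24; y = λ·(4 - 24) - 25 ≡ 17. → (24, 17)
3P: (24, 17) + (4, 25). λ = (25 - 17)/(4 - 24) ≡ 8/69 mod 89. 69⁻¹ ≡ 40 (mod 89), so λ ≡ 53.
  x = λ² - 24 - 4 = 2809 - 28 ≡ 22; y = λ·(24 - 22) - 17 ≡ 0. → (22, 0)
4P: (22, 0) + (4, 25). λ = (25 - 0)/(4 - 22) ≡ 25/71 mod 89. 71⁻¹ ≡ 84 (mod 89) since 71·84 = 5964 ≡ 1, so λ ≡ 53.
  x = λ² - 22 - 4 = 2809 - 26 ≡ 24; y = λ·(22 - 24) - 0 ≡ 72. → (24, 72)
5P: (24, 72) + (4, 25). λ = (25 - 72)/(4 - 24) ≡ 42/69 mod 89. 69⁻¹ ≡ 40 (mod 89), so λ ≡ 78.
  x = λ² - 24 - 4 = 6084 - 28 ≡ 4; y = λ·(24 - 4) - 72 ≡ 64. → (4, 64)
6P: (4, 64) + (4, 25): same x and y₁ ≡ -y₂, so the sum is the point at infinity.
6P = the point at infinity, so the order is 6.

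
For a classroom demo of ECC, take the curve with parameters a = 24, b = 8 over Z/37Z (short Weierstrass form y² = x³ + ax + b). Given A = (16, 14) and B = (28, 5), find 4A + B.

(19, 16)

First 4A:
Repeated addition: build up to 4A.
2A: tangent at (16, 14): λ = (3·16² + 24)/(2·14) ≡ 15/28. 28⁻¹ ≡ 4 (mod 37), so λ ≡ 15·4 ≡ 23.
  x = λ² - 16 - 16 = 529 - 32 ≡ 16; y = λ·(16 - 16) - 14 ≡ 23. → (16, 23)
3A: (16, 23) + (16, 14): same x and y₁ ≡ -y₂, so the sum is the point at infinity.
4A: the point at infinity + (16, 14) = (16, 14) (identity).
4A = (16, 14).
Finally 4A + B:
(16, 14) + (28, 5). λ = (5 - 14)/(28 - 16) ≡ 28/12 mod 37. 12⁻¹ ≡ 34 (mod 37) since 12·34 = 408 ≡ 1, so λ ≡ 27.
  x = λ² - 16 - 28 = 729 - 44 ≡ 19; y = λ·(16 - 19) - 14 ≡ 16. → (19, 16)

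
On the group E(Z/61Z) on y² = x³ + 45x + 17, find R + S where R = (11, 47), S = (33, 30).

(11, 47) + (33, 30). λ = (30 - 47)/(33 - 11) ≡ 44/22 mod 61. 22⁻¹ ≡ 25 (mod 61) since 22·25 = 550 ≡ 1, so λ ≡ 2.
  x = λ² - 11 - 33 = 4 - 44 ≡ 21; y = λ·(11 - 21) - 47 ≡ 55. → (21, 55)

(21, 55)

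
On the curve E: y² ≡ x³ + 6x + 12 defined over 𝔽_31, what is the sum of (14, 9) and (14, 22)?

The two points share x = 14 and their y-coordinates satisfy 9 + 22 ≡ 0 (mod 31), so they are inverses. Their sum is ∞.

O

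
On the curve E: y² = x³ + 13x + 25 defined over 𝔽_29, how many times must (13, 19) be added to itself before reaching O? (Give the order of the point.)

9

2P: tangent at (13, 19): λ = (3·13² + 13)/(2·19) ≡ 27/9. 9⁻¹ ≡ 13 (mod 29), so λ ≡ 27·13 ≡ 3.
  x = λ² - 13 - 13 = 9 - 26 ≡ 12; y = λ·(13 - 12) - 19 ≡ 13. → (12, 13)
3P: (12, 13) + (13, 19). λ = (19 - 13)/(13 - 12) ≡ 6/1 mod 29. 1⁻¹ ≡ 1 (mod 29), so λ ≡ 6.
  x = λ² - 12 - 13 = 36 - 25 ≡ 11; y = λ·(12 - 11) - 13 ≡ 22. → (11, 22)
4P: (11, 22) + (13, 19). λ = (19 - 22)/(13 - 11) ≡ 26/2 mod 29. 2⁻¹ ≡ 15 (mod 29), so λ ≡ 13.
  x = λ² - 11 - 13 = 169 - 24 ≡ 0; y = λ·(11 - 0) - 22 ≡ 5. → (0, 5)
5P: (0, 5) + (13, 19). λ = (19 - 5)/(13 - 0) ≡ 14/13 mod 29. 13⁻¹ ≡ 9 (mod 29) since 13·9 = 117 ≡ 1, so λ ≡ 10.
  x = λ² - 0 - 13 = 100 - 13 ≡ 0; y = λ·(0 - 0) - 5 ≡ 24. → (0, 24)
6P: (0, 24) + (13, 19). λ = (19 - 24)/(13 - 0) ≡ 24/13 mod 29. 13⁻¹ ≡ 9 (mod 29) since 13·9 = 117 ≡ 1, so λ ≡ 13.
  x = λ² - 0 - 13 = 169 - 13 ≡ 11; y = λ·(0 - 11) - 24 ≡ 7. → (11, 7)
7P: (11, 7) + (13, 19). λ = (19 - 7)/(13 - 11) ≡ 12/2 mod 29. 2⁻¹ ≡ 15 (mod 29), so λ ≡ 6.
  x = λ² - 11 - 13 = 36 - 24 ≡ 12; y = λ·(11 - 12) - 7 ≡ 16. → (12, 16)
8P: (12, 16) + (13, 19). λ = (19 - 16)/(13 - 12) ≡ 3/1 mod 29. 1⁻¹ ≡ 1 (mod 29) since 1·1 = 1 ≡ 1, so λ ≡ 3.
  x = λ² - 12 - 13 = 9 - 25 ≡ 13; y = λ·(12 - 13) - 16 ≡ 10. → (13, 10)
9P: (13, 10) + (13, 19): same x and y₁ ≡ -y₂, so the sum is O.
9P = O, so the order is 9.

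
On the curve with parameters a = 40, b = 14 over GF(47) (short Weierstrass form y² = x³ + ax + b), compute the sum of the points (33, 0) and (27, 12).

(33, 0) + (27, 12). λ = (12 - 0)/(27 - 33) ≡ 12/41 mod 47. 41⁻¹ ≡ 39 (mod 47) since 41·39 = 1599 ≡ 1, so λ ≡ 45.
  x = λ² - 33 - 27 = 2025 - 60 ≡ 38; y = λ·(33 - 38) - 0 ≡ 10. → (38, 10)

(38, 10)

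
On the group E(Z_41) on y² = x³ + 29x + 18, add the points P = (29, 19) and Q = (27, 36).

(29, 19) + (27, 36). λ = (36 - 19)/(27 - 29) ≡ 17/39 mod 41. 39⁻¹ ≡ 20 (mod 41), so λ ≡ 12.
  x = λ² - 29 - 27 = 144 - 56 ≡ 6; y = λ·(29 - 6) - 19 ≡ 11. → (6, 11)

(6, 11)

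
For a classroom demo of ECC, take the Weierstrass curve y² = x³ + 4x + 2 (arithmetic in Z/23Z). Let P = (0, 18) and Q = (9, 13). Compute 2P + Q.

First 2P:
Repeated addition: build up to 2P.
2P: tangent at (0, 18): λ = (3·0² + 4)/(2·18) ≡ 4/13. 13⁻¹ ≡ 16 (mod 23), so λ ≡ 4·16 ≡ 18.
  x = λ² - 0 - 0 = 324 - 0 ≡ 2; y = λ·(0 - 2) - 18 ≡ 15. → (2, 15)
2P = (2, 15).
Finally 2P + Q:
(2, 15) + (9, 13). λ = (13 - 15)/(9 - 2) ≡ 21/7 mod 23. 7⁻¹ ≡ 10 (mod 23), so λ ≡ 3.
  x = λ² - 2 - 9 = 9 - 11 ≡ 21; y = λ·(2 - 21) - 15 ≡ 20. → (21, 20)

(21, 20)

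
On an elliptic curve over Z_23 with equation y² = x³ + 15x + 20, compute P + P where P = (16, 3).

(7, 10)

tangent at (16, 3): λ = (3·16² + 15)/(2·3) ≡ 1/6. 6⁻¹ ≡ 4 (mod 23), so λ ≡ 1·4 ≡ 4.
  x = λ² - 16 - 16 = 16 - 32 ≡ 7; y = λ·(16 - 7) - 3 ≡ 10. → (7, 10)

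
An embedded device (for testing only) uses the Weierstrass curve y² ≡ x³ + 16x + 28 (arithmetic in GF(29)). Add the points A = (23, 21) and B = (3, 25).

(10, 17)

(23, 21) + (3, 25). λ = (25 - 21)/(3 - 23) ≡ 4/9 mod 29. 9⁻¹ ≡ 13 (mod 29) since 9·13 = 117 ≡ 1, so λ ≡ 23.
  x = λ² - 23 - 3 = 529 - 26 ≡ 10; y = λ·(23 - 10) - 21 ≡ 17. → (10, 17)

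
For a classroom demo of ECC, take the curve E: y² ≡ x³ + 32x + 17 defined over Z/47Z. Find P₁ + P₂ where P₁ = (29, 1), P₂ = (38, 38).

(29, 1) + (38, 38). λ = (38 - 1)/(38 - 29) ≡ 37/9 mod 47. 9⁻¹ ≡ 21 (mod 47), so λ ≡ 25.
  x = λ² - 29 - 38 = 625 - 67 ≡ 41; y = λ·(29 - 41) - 1 ≡ 28. → (41, 28)

(41, 28)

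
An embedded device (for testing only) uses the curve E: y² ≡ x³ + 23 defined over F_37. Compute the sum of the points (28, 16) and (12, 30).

(28, 16) + (12, 30). λ = (30 - 16)/(12 - 28) ≡ 14/21 mod 37. 21⁻¹ ≡ 30 (mod 37), so λ ≡ 13.
  x = λ² - 28 - 12 = 169 - 40 ≡ 18; y = λ·(28 - 18) - 16 ≡ 3. → (18, 3)

(18, 3)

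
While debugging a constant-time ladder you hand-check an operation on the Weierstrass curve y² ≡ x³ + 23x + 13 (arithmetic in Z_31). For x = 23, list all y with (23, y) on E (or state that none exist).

x³ + 23x + 13 = 12709 ≡ 30 (mod 31).
30 is a non-residue mod 31; no y exists.

none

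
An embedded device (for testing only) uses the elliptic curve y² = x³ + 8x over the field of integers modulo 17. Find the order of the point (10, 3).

10

2P: tangent at (10, 3): λ = (3·10² + 8)/(2·3) ≡ 2/6. 6⁻¹ ≡ 3 (mod 17), so λ ≡ 2·3 ≡ 6.
  x = λ² - 10 - 10 = 36 - 20 ≡ 16; y = λ·(10 - 16) - 3 ≡ 12. → (16, 12)
3P: (16, 12) + (10, 3). λ = (3 - 12)/(10 - 16) ≡ 8/11 mod 17. 11⁻¹ ≡ 14 (mod 17), so λ ≡ 10.
  x = λ² - 16 - 10 = 100 - 26 ≡ 6; y = λ·(16 - 6) - 12 ≡ 3. → (6, 3)
4P: (6, 3) + (10, 3). λ = (3 - 3)/(10 - 6) ≡ 0/4 mod 17. 4⁻¹ ≡ 13 (mod 17), so λ ≡ 0.
  x = λ² - 6 - 10 = 0 - 16 ≡ 1; y = λ·(6 - 1) - 3 ≡ 14. → (1, 14)
5P: (1, 14) + (10, 3). λ = (3 - 14)/(10 - 1) ≡ 6/9 mod 17. 9⁻¹ ≡ 2 (mod 17) since 9·2 = 18 ≡ 1, so λ ≡ 12.
  x = λ² - 1 - 10 = 144 - 11 ≡ 14; y = λ·(1 - 14) - 14 ≡ 0. → (14, 0)
6P: (14, 0) + (10, 3). λ = (3 - 0)/(10 - 14) ≡ 3/13 mod 17. 13⁻¹ ≡ 4 (mod 17) since 13·4 = 52 ≡ 1, so λ ≡ 12.
  x = λ² - 14 - 10 = 144 - 24 ≡ 1; y = λ·(14 - 1) - 0 ≡ 3. → (1, 3)
7P: (1, 3) + (10, 3). λ = (3 - 3)/(10 - 1) ≡ 0/9 mod 17. 9⁻¹ ≡ 2 (mod 17), so λ ≡ 0.
  x = λ² - 1 - 10 = 0 - 11 ≡ 6; y = λ·(1 - 6) - 3 ≡ 14. → (6, 14)
8P: (6, 14) + (10, 3). λ = (3 - 14)/(10 - 6) ≡ 6/4 mod 17. 4⁻¹ ≡ 13 (mod 17), so λ ≡ 10.
  x = λ² - 6 - 10 = 100 - 16 ≡ 16; y = λ·(6 - 16) - 14 ≡ 5. → (16, 5)
9P: (16, 5) + (10, 3). λ = (3 - 5)/(10 - 16) ≡ 15/11 mod 17. 11⁻¹ ≡ 14 (mod 17), so λ ≡ 6.
  x = λ² - 16 - 10 = 36 - 26 ≡ 10; y = λ·(16 - 10) - 5 ≡ 14. → (10, 14)
10P: (10, 14) + (10, 3): same x and y₁ ≡ -y₂, so the sum is the point at infinity.
10P = the point at infinity, so the order is 10.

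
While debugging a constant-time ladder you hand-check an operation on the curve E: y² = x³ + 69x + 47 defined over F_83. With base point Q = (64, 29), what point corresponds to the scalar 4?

Double-and-add on 4 = (100)₂. Start with Q = (64, 29) for the leading 1-bit.
double: tangent at (64, 29): λ = (3·64² + 69)/(2·29) ≡ 73/58. 58⁻¹ ≡ 73 (mod 83), so λ ≡ 73·73 ≡ 17.
  x = λ² - 64 - 64 = 289 - 128 ≡ 78; y = λ·(64 - 78) - 29 ≡ 65. → (78, 65)
double: tangent at (78, 65): λ = (3·78² + 69)/(2·65) ≡ 61/47. 47⁻¹ ≡ 53 (mod 83), so λ ≡ 61·53 ≡ 79.
  x = λ² - 78 - 78 = 6241 - 156 ≡ 26; y = λ·(78 - 26) - 65 ≡ 59. → (26, 59)

(26, 59)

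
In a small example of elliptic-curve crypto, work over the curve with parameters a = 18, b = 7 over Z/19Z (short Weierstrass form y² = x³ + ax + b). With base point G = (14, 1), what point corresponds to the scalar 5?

(13, 14)

Repeated addition: build up to 5G.
2G: tangent at (14, 1): λ = (3·14² + 18)/(2·1) ≡ 17/2. 2⁻¹ ≡ 10 (mod 19), so λ ≡ 17·10 ≡ 18.
  x = λ² - 14 - 14 = 324 - 28 ≡ 11; y = λ·(14 - 11) - 1 ≡ 15. → (11, 15)
3G: (11, 15) + (14, 1). λ = (1 - 15)/(14 - 11) ≡ 5/3 mod 19. 3⁻¹ ≡ 13 (mod 19), so λ ≡ 8.
  x = λ² - 11 - 14 = 64 - 25 ≡ 1; y = λ·(11 - 1) - 15 ≡ 8. → (1, 8)
4G: (1, 8) + (14, 1). λ = (1 - 8)/(14 - 1) ≡ 12/13 mod 19. 13⁻¹ ≡ 3 (mod 19) since 13·3 = 39 ≡ 1, so λ ≡ 17.
  x = λ² - 1 - 14 = 289 - 15 ≡ 8; y = λ·(1 - 8) - 8 ≡ 6. → (8, 6)
5G: (8, 6) + (14, 1). λ = (1 - 6)/(14 - 8) ≡ 14/6 mod 19. 6⁻¹ ≡ 16 (mod 19), so λ ≡ 15.
  x = λ² - 8 - 14 = 225 - 22 ≡ 13; y = λ·(8 - 13) - 6 ≡ 14. → (13, 14)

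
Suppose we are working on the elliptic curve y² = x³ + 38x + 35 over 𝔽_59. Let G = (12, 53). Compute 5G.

(19, 51)

Repeated addition: build up to 5G.
2G: tangent at (12, 53): λ = (3·12² + 38)/(2·53) ≡ 57/47. 47⁻¹ ≡ 54 (mod 59), so λ ≡ 57·54 ≡ 10.
  x = λ² - 12 - 12 = 100 - 24 ≡ 17; y = λ·(12 - 17) - 53 ≡ 15. → (17, 15)
3G: (17, 15) + (12, 53). λ = (53 - 15)/(12 - 17) ≡ 38/54 mod 59. 54⁻¹ ≡ 47 (mod 59), so λ ≡ 16.
  x = λ² - 17 - 12 = 256 - 29 ≡ 50; y = λ·(17 - 50) - 15 ≡ 47. → (50, 47)
4G: (50, 47) + (12, 53). λ = (53 - 47)/(12 - 50) ≡ 6/21 mod 59. 21⁻¹ ≡ 45 (mod 59), so λ ≡ 34.
  x = λ² - 50 - 12 = 1156 - 62 ≡ 32; y = λ·(50 - 32) - 47 ≡ 34. → (32, 34)
5G: (32, 34) + (12, 53). λ = (53 - 34)/(12 - 32) ≡ 19/39 mod 59. 39⁻¹ ≡ 56 (mod 59), so λ ≡ 2.
  x = λ² - 32 - 12 = 4 - 44 ≡ 19; y = λ·(32 - 19) - 34 ≡ 51. → (19, 51)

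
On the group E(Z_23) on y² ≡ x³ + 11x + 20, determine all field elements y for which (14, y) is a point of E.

x³ + 11x + 20 = 2918 ≡ 20 (mod 23).
20 is a non-residue mod 23; no y exists.

none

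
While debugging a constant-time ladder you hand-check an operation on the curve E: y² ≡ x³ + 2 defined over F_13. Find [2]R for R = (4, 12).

(9, 4)

tangent at (4, 12): λ = (3·4² + 0)/(2·12) ≡ 9/11. 11⁻¹ ≡ 6 (mod 13) since 11·6 = 66 ≡ 1, so λ ≡ 9·6 ≡ 2.
  x = λ² - 4 - 4 = 4 - 8 ≡ 9; y = λ·(4 - 9) - 12 ≡ 4. → (9, 4)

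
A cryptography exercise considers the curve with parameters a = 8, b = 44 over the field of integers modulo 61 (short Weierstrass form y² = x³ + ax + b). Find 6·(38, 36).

Write Q = (38, 36).
Double-and-add on 6 = (110)₂. Start with Q = (38, 36) for the leading 1-bit.
double: tangent at (38, 36): λ = (3·38² + 8)/(2·36) ≡ 9/11. 11⁻¹ ≡ 50 (mod 61) since 11·50 = 550 ≡ 1, so λ ≡ 9·50 ≡ 23.
  x = λ² - 38 - 38 = 529 - 76 ≡ 26; y = λ·(38 - 26) - 36 ≡ 57. → (26, 57)
add Q: (26, 57) + (38, 36). λ = (36 - 57)/(38 - 26) ≡ 40/12 mod 61. 12⁻¹ ≡ 56 (mod 61), so λ ≡ 44.
  x = λ² - 26 - 38 = 1936 - 64 ≡ 42; y = λ·(26 - 42) - 57 ≡ 32. → (42, 32)
double: tangent at (42, 32): λ = (3·42² + 8)/(2·32) ≡ 54/3. 3⁻¹ ≡ 41 (mod 61), so λ ≡ 54·41 ≡ 18.
  x = λ² - 42 - 42 = 324 - 84 ≡ 57; y = λ·(42 - 57) - 32 ≡ 3. → (57, 3)

(57, 3)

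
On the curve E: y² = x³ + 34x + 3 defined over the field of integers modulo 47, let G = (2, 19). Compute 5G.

(16, 32)

Repeated addition: build up to 5G.
2G: tangent at (2, 19): λ = (3·2² + 34)/(2·19) ≡ 46/38. 38⁻¹ ≡ 26 (mod 47) since 38·26 = 988 ≡ 1, so λ ≡ 46·26 ≡ 21.
  x = λ² - 2 - 2 = 441 - 4 ≡ 14; y = λ·(2 - 14) - 19 ≡ 11. → (14, 11)
3G: (14, 11) + (2, 19). λ = (19 - 11)/(2 - 14) ≡ 8/35 mod 47. 35⁻¹ ≡ 43 (mod 47) since 35·43 = 1505 ≡ 1, so λ ≡ 15.
  x = λ² - 14 - 2 = 225 - 16 ≡ 21; y = λ·(14 - 21) - 11 ≡ 25. → (21, 25)
4G: (21, 25) + (2, 19). λ = (19 - 25)/(2 - 21) ≡ 41/28 mod 47. 28⁻¹ ≡ 42 (mod 47), so λ ≡ 30.
  x = λ² - 21 - 2 = 900 - 23 ≡ 31; y = λ·(21 - 31) - 25 ≡ 4. → (31, 4)
5G: (31, 4) + (2, 19). λ = (19 - 4)/(2 - 31) ≡ 15/18 mod 47. 18⁻¹ ≡ 34 (mod 47), so λ ≡ 40.
  x = λ² - 31 - 2 = 1600 - 33 ≡ 16; y = λ·(31 - 16) - 4 ≡ 32. → (16, 32)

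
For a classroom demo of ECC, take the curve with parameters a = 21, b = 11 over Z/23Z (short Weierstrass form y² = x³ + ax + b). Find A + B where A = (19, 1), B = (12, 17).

(19, 1) + (12, 17). λ = (17 - 1)/(12 - 19) ≡ 16/16 mod 23. 16⁻¹ ≡ 13 (mod 23), so λ ≡ 1.
  x = λ² - 19 - 12 = 1 - 31 ≡ 16; y = λ·(19 - 16) - 1 ≡ 2. → (16, 2)

(16, 2)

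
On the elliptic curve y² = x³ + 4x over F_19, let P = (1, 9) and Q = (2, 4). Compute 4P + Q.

First 4P:
Double-and-add on 4 = (100)₂. Start with P = (1, 9) for the leading 1-bit.
double: tangent at (1, 9): λ = (3·1² + 4)/(2·9) ≡ 7/18. 18⁻¹ ≡ 18 (mod 19) since 18·18 = 324 ≡ 1, so λ ≡ 7·18 ≡ 12.
  x = λ² - 1 - 1 = 144 - 2 ≡ 9; y = λ·(1 - 9) - 9 ≡ 9. → (9, 9)
double: tangent at (9, 9): λ = (3·9² + 4)/(2·9) ≡ 0/18. 18⁻¹ ≡ 18 (mod 19), so λ ≡ 0·18 ≡ 0.
  x = λ² - 9 - 9 = 0 - 18 ≡ 1; y = λ·(9 - 1) - 9 ≡ 10. → (1, 10)
4P = (1, 10).
Finally 4P + Q:
(1, 10) + (2, 4). λ = (4 - 10)/(2 - 1) ≡ 13/1 mod 19. 1⁻¹ ≡ 1 (mod 19), so λ ≡ 13.
  x = λ² - 1 - 2 = 169 - 3 ≡ 14; y = λ·(1 - 14) - 10 ≡ 11. → (14, 11)

(14, 11)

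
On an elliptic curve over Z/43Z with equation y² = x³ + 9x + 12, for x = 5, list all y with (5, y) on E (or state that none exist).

15, 28

x³ + 9x + 12 = 182 ≡ 10 (mod 43).
Square roots of 10 mod 43: 15 and 28 (since 15² = 225 ≡ 10).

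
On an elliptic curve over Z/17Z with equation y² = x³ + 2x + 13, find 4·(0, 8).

Write Q = (0, 8).
Repeated addition: build up to 4Q.
2Q: tangent at (0, 8): λ = (3·0² + 2)/(2·8) ≡ 2/16. 16⁻¹ ≡ 16 (mod 17) since 16·16 = 256 ≡ 1, so λ ≡ 2·16 ≡ 15.
  x = λ² - 0 - 0 = 225 - 0 ≡ 4; y = λ·(0 - 4) - 8 ≡ 0. → (4, 0)
3Q: (4, 0) + (0, 8). λ = (8 - 0)/(0 - 4) ≡ 8/13 mod 17. 13⁻¹ ≡ 4 (mod 17) since 13·4 = 52 ≡ 1, so λ ≡ 15.
  x = λ² - 4 - 0 = 225 - 4 ≡ 0; y = λ·(4 - 0) - 0 ≡ 9. → (0, 9)
4Q: (0, 9) + (0, 8): same x and y₁ ≡ -y₂, so the sum is 𝒪.

O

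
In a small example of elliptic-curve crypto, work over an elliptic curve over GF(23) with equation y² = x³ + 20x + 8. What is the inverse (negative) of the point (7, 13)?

(7, 10)

-(7, 13) = (7, -13 mod 23) = (7, 10).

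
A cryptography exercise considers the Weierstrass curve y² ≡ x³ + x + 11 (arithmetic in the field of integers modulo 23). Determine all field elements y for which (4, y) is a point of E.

x³ + 1x + 11 = 79 ≡ 10 (mod 23).
10 is a non-residue mod 23; no y exists.

none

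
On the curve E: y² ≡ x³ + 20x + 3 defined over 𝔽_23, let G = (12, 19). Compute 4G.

(18, 13)

Repeated addition: build up to 4G.
2G: tangent at (12, 19): λ = (3·12² + 20)/(2·19) ≡ 15/15. 15⁻¹ ≡ 20 (mod 23), so λ ≡ 15·20 ≡ 1.
  x = λ² - 12 - 12 = 1 - 24 ≡ 0; y = λ·(12 - 0) - 19 ≡ 16. → (0, 16)
3G: (0, 16) + (12, 19). λ = (19 - 16)/(12 - 0) ≡ 3/12 mod 23. 12⁻¹ ≡ 2 (mod 23), so λ ≡ 6.
  x = λ² - 0 - 12 = 36 - 12 ≡ 1; y = λ·(0 - 1) - 16 ≡ 1. → (1, 1)
4G: (1, 1) + (12, 19). λ = (19 - 1)/(12 - 1) ≡ 18/11 mod 23. 11⁻¹ ≡ 21 (mod 23), so λ ≡ 10.
  x = λ² - 1 - 12 = 100 - 13 ≡ 18; y = λ·(1 - 18) - 1 ≡ 13. → (18, 13)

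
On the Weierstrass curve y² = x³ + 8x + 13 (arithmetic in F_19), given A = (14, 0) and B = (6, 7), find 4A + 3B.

(6, 12)

First 4A:
Repeated addition: build up to 4A.
2A: (14, 0) + (14, 0): same x and y₁ ≡ -y₂, so the sum is O.
3A: O + (14, 0) = (14, 0) (identity).
4A: (14, 0) + (14, 0): same x and y₁ ≡ -y₂, so the sum is O.
4A = O.
Next 3B:
Repeated addition: build up to 3B.
2B: tangent at (6, 7): λ = (3·6² + 8)/(2·7) ≡ 2/14. 14⁻¹ ≡ 15 (mod 19), so λ ≡ 2·15 ≡ 11.
  x = λ² - 6 - 6 = 121 - 12 ≡ 14; y = λ·(6 - 14) - 7 ≡ 0. → (14, 0)
3B: (14, 0) + (6, 7). λ = (7 - 0)/(6 - 14) ≡ 7/11 mod 19. 11⁻¹ ≡ 7 (mod 19), so λ ≡ 11.
  x = λ² - 14 - 6 = 121 - 20 ≡ 6; y = λ·(14 - 6) - 0 ≡ 12. → (6, 12)
3B = (6, 12).
Finally 4A + 3B:
O + (6, 12) = (6, 12) (identity).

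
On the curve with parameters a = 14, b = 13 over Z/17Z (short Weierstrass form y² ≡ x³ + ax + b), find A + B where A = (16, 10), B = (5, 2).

(16, 10) + (5, 2). λ = (2 - 10)/(5 - 16) ≡ 9/6 mod 17. 6⁻¹ ≡ 3 (mod 17), so λ ≡ 10.
  x = λ² - 16 - 5 = 100 - 21 ≡ 11; y = λ·(16 - 11) - 10 ≡ 6. → (11, 6)

(11, 6)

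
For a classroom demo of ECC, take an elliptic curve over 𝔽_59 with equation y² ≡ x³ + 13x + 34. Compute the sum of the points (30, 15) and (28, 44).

(49, 54)

(30, 15) + (28, 44). λ = (44 - 15)/(28 - 30) ≡ 29/57 mod 59. 57⁻¹ ≡ 29 (mod 59), so λ ≡ 15.
  x = λ² - 30 - 28 = 225 - 58 ≡ 49; y = λ·(30 - 49) - 15 ≡ 54. → (49, 54)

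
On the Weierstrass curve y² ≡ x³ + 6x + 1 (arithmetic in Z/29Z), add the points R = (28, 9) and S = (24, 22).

(28, 9) + (24, 22). λ = (22 - 9)/(24 - 28) ≡ 13/25 mod 29. 25⁻¹ ≡ 7 (mod 29) since 25·7 = 175 ≡ 1, so λ ≡ 4.
  x = λ² - 28 - 24 = 16 - 52 ≡ 22; y = λ·(28 - 22) - 9 ≡ 15. → (22, 15)

(22, 15)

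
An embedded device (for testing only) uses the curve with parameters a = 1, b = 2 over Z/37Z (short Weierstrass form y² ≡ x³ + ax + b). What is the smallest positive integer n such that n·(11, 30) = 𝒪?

2P: tangent at (11, 30): λ = (3·11² + 1)/(2·30) ≡ 31/23. 23⁻¹ ≡ 29 (mod 37), so λ ≡ 31·29 ≡ 11.
  x = λ² - 11 - 11 = 121 - 22 ≡ 25; y = λ·(11 - 25) - 30 ≡ 1. → (25, 1)
3P: (25, 1) + (11, 30). λ = (30 - 1)/(11 - 25) ≡ 29/23 mod 37. 23⁻¹ ≡ 29 (mod 37) since 23·29 = 667 ≡ 1, so λ ≡ 27.
  x = λ² - 25 - 11 = 729 - 36 ≡ 27; y = λ·(25 - 27) - 1 ≡ 19. → (27, 19)
4P: (27, 19) + (11, 30). λ = (30 - 19)/(11 - 27) ≡ 11/21 mod 37. 21⁻¹ ≡ 30 (mod 37) since 21·30 = 630 ≡ 1, so λ ≡ 34.
  x = λ² - 27 - 11 = 1156 - 38 ≡ 8; y = λ·(27 - 8) - 19 ≡ 35. → (8, 35)
5P: (8, 35) + (11, 30). λ = (30 - 35)/(11 - 8) ≡ 32/3 mod 37. 3⁻¹ ≡ 25 (mod 37), so λ ≡ 23.
  x = λ² - 8 - 11 = 529 - 19 ≡ 29; y = λ·(8 - 29) - 35 ≡ 0. → (29, 0)
6P: (29, 0) + (11, 30). λ = (30 - 0)/(11 - 29) ≡ 30/19 mod 37. 19⁻¹ ≡ 2 (mod 37), so λ ≡ 23.
  x = λ² - 29 - 11 = 529 - 40 ≡ 8; y = λ·(29 - 8) - 0 ≡ 2. → (8, 2)
7P: (8, 2) + (11, 30). λ = (30 - 2)/(11 - 8) ≡ 28/3 mod 37. 3⁻¹ ≡ 25 (mod 37), so λ ≡ 34.
  x = λ² - 8 - 11 = 1156 - 19 ≡ 27; y = λ·(8 - 27) - 2 ≡ 18. → (27, 18)
8P: (27, 18) + (11, 30). λ = (30 - 18)/(11 - 27) ≡ 12/21 mod 37. 21⁻¹ ≡ 30 (mod 37) since 21·30 = 630 ≡ 1, so λ ≡ 27.
  x = λ² - 27 - 11 = 729 - 38 ≡ 25; y = λ·(27 - 25) - 18 ≡ 36. → (25, 36)
9P: (25, 36) + (11, 30). λ = (30 - 36)/(11 - 25) ≡ 31/23 mod 37. 23⁻¹ ≡ 29 (mod 37), so λ ≡ 11.
  x = λ² - 25 - 11 = 121 - 36 ≡ 11; y = λ·(25 - 11) - 36 ≡ 7. → (11, 7)
10P: (11, 7) + (11, 30): same x and y₁ ≡ -y₂, so the sum is 𝒪.
10P = 𝒪, so the order is 10.

10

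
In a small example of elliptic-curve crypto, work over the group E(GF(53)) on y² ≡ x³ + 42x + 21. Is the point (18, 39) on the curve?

yes

y² = 39² ≡ 37; x³ + 42x + 21 = 6609 ≡ 37 (mod 53). 37 = 37.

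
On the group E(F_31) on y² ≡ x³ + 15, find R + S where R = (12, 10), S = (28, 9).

(12, 10) + (28, 9). λ = (9 - 10)/(28 - 12) ≡ 30/16 mod 31. 16⁻¹ ≡ 2 (mod 31) since 16·2 = 32 ≡ 1, so λ ≡ 29.
  x = λ² - 12 - 28 = 841 - 40 ≡ 26; y = λ·(12 - 26) - 10 ≡ 18. → (26, 18)

(26, 18)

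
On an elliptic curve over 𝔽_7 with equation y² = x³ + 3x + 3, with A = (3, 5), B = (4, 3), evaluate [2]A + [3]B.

(4, 4)

First 2A:
Repeated addition: build up to 2A.
2A: tangent at (3, 5): λ = (3·3² + 3)/(2·5) ≡ 2/3. 3⁻¹ ≡ 5 (mod 7) since 3·5 = 15 ≡ 1, so λ ≡ 2·5 ≡ 3.
  x = λ² - 3 - 3 = 9 - 6 ≡ 3; y = λ·(3 - 3) - 5 ≡ 2. → (3, 2)
2A = (3, 2).
Next 3B:
Repeated addition: build up to 3B.
2B: tangent at (4, 3): λ = (3·4² + 3)/(2·3) ≡ 2/6. 6⁻¹ ≡ 6 (mod 7), so λ ≡ 2·6 ≡ 5.
  x = λ² - 4 - 4 = 25 - 8 ≡ 3; y = λ·(4 - 3) - 3 ≡ 2. → (3, 2)
3B: (3, 2) + (4, 3). λ = (3 - 2)/(4 - 3) ≡ 1/1 mod 7. 1⁻¹ ≡ 1 (mod 7), so λ ≡ 1.
  x = λ² - 3 - 4 = 1 - 7 ≡ 1; y = λ·(3 - 1) - 2 ≡ 0. → (1, 0)
3B = (1, 0).
Finally 2A + 3B:
(3, 2) + (1, 0). λ = (0 - 2)/(1 - 3) ≡ 5/5 mod 7. 5⁻¹ ≡ 3 (mod 7), so λ ≡ 1.
  x = λ² - 3 - 1 = 1 - 4 ≡ 4; y = λ·(3 - 4) - 2 ≡ 4. → (4, 4)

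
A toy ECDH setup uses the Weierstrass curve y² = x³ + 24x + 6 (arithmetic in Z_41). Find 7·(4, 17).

Write Q = (4, 17).
Repeated addition: build up to 7Q.
2Q: tangent at (4, 17): λ = (3·4² + 24)/(2·17) ≡ 31/34. 34⁻¹ ≡ 35 (mod 41), so λ ≡ 31·35 ≡ 19.
  x = λ² - 4 - 4 = 361 - 8 ≡ 25; y = λ·(4 - 25) - 17 ≡ 35. → (25, 35)
3Q: (25, 35) + (4, 17). λ = (17 - 35)/(4 - 25) ≡ 23/20 mod 41. 20⁻¹ ≡ 39 (mod 41), so λ ≡ 36.
  x = λ² - 25 - 4 = 1296 - 29 ≡ 37; y = λ·(25 - 37) - 35 ≡ 25. → (37, 25)
4Q: (37, 25) + (4, 17). λ = (17 - 25)/(4 - 37) ≡ 33/8 mod 41. 8⁻¹ ≡ 36 (mod 41), so λ ≡ 40.
  x = λ² - 37 - 4 = 1600 - 41 ≡ 1; y = λ·(37 - 1) - 25 ≡ 21. → (1, 21)
5Q: (1, 21) + (4, 17). λ = (17 - 21)/(4 - 1) ≡ 37/3 mod 41. 3⁻¹ ≡ 14 (mod 41) since 3·14 = 42 ≡ 1, so λ ≡ 26.
  x = λ² - 1 - 4 = 676 - 5 ≡ 15; y = λ·(1 - 15) - 21 ≡ 25. → (15, 25)
6Q: (15, 25) + (4, 17). λ = (17 - 25)/(4 - 15) ≡ 33/30 mod 41. 30⁻¹ ≡ 26 (mod 41) since 30·26 = 780 ≡ 1, so λ ≡ 38.
  x = λ² - 15 - 4 = 1444 - 19 ≡ 31; y = λ·(15 - 31) - 25 ≡ 23. → (31, 23)
7Q: (31, 23) + (4, 17). λ = (17 - 23)/(4 - 31) ≡ 35/14 mod 41. 14⁻¹ ≡ 3 (mod 41), so λ ≡ 23.
  x = λ² - 31 - 4 = 529 - 35 ≡ 2; y = λ·(31 - 2) - 23 ≡ 29. → (2, 29)

(2, 29)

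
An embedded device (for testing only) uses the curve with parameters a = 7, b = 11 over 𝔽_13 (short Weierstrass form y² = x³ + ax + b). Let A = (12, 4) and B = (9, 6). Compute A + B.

(4, 8)

(12, 4) + (9, 6). λ = (6 - 4)/(9 - 12) ≡ 2/10 mod 13. 10⁻¹ ≡ 4 (mod 13), so λ ≡ 8.
  x = λ² - 12 - 9 = 64 - 21 ≡ 4; y = λ·(12 - 4) - 4 ≡ 8. → (4, 8)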